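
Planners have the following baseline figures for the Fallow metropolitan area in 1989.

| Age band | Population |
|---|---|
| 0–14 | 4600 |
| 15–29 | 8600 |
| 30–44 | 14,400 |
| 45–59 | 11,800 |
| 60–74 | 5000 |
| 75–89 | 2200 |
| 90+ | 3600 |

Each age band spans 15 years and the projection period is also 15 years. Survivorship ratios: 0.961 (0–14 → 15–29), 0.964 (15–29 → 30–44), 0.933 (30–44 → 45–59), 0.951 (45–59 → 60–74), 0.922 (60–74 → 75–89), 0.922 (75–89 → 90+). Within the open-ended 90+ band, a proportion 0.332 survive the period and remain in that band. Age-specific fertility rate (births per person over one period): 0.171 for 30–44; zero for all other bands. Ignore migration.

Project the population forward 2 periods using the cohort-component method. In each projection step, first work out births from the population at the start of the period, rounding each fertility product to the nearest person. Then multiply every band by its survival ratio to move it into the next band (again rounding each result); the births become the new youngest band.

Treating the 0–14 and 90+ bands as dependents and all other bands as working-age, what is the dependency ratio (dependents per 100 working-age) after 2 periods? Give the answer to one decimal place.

Period 1.
Births: 14400 × 0.171 = 2462
15–29: 4600 × 0.961 = 4421
30–44: 8600 × 0.964 = 8290
45–59: 14400 × 0.933 = 13435
60–74: 11800 × 0.951 = 11222
75–89: 5000 × 0.922 = 4610
90+: 2200 × 0.922 + 3600 × 0.332 = 2028 + 1195 = 3223
Population now: 0–14=2462, 15–29=4421, 30–44=8290, 45–59=13435, 60–74=11222, 75–89=4610, 90+=3223
Period 2.
Births: 8290 × 0.171 = 1418
15–29: 2462 × 0.961 = 2366
30–44: 4421 × 0.964 = 4262
45–59: 8290 × 0.933 = 7735
60–74: 13435 × 0.951 = 12777
75–89: 11222 × 0.922 = 10347
90+: 4610 × 0.922 + 3223 × 0.332 = 4250 + 1070 = 5320
Population now: 0–14=1418, 15–29=2366, 30–44=4262, 45–59=7735, 60–74=12777, 75–89=10347, 90+=5320
Dependents (band 0–14 + band 90+) = 1418 + 5320 = 6738; working-age = 37487; ratio = 6738/37487 × 100 = 18.0

18.0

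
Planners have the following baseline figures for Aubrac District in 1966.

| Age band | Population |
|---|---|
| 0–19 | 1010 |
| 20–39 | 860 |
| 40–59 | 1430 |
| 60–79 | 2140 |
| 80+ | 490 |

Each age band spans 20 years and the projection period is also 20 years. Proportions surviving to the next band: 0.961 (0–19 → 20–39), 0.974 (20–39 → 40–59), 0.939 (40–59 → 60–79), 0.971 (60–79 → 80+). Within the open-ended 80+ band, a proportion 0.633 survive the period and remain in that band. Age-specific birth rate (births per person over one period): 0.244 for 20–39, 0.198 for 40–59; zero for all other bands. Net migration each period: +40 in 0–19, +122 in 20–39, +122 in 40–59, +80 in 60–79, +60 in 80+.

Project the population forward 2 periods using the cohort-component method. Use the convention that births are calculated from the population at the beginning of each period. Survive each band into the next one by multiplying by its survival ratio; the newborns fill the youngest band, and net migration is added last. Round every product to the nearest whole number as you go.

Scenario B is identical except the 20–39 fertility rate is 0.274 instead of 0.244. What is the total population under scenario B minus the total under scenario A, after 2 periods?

57

Period 1:
Births: 860 × 0.244 = 210, 1430 × 0.198 = 283 — total 493
20–39: 1010 × 0.961 = 971
40–59: 860 × 0.974 = 838
60–79: 1430 × 0.939 = 1343
80+: 2140 × 0.971 + 490 × 0.633 = 2078 + 310 = 2388
Net migration: 0–19 + 40 → 533; 20–39 + 122 → 1093; 40–59 + 122 → 960; 60–79 + 80 → 1423; 80+ + 60 → 2448
Population now: 0–19=533, 20–39=1093, 40–59=960, 60–79=1423, 80+=2448
Period 2:
Births: 1093 × 0.244 = 267, 960 × 0.198 = 190 — total 457
20–39: 533 × 0.961 = 512
40–59: 1093 × 0.974 = 1065
60–79: 960 × 0.939 = 901
80+: 1423 × 0.971 + 2448 × 0.633 = 1382 + 1550 = 2932
Net migration: 0–19 + 40 → 497; 20–39 + 122 → 634; 40–59 + 122 → 1187; 60–79 + 80 → 981; 80+ + 60 → 2992
Population now: 0–19=497, 20–39=634, 40–59=1187, 60–79=981, 80+=2992
Scenario A total after 2 periods: 6291
Scenario B projection —
Period 1:
Births: 860 × 0.274 = 236, 1430 × 0.198 = 283 — total 519
20–39: 1010 × 0.961 = 971
40–59: 860 × 0.974 = 838
60–79: 1430 × 0.939 = 1343
80+: 2140 × 0.971 + 490 × 0.633 = 2078 + 310 = 2388
Net migration: 0–19 + 40 → 559; 20–39 + 122 → 1093; 40–59 + 122 → 960; 60–79 + 80 → 1423; 80+ + 60 → 2448
Population now: 0–19=559, 20–39=1093, 40–59=960, 60–79=1423, 80+=2448
Period 2:
Births: 1093 × 0.274 = 299, 960 × 0.198 = 190 — total 489
20–39: 559 × 0.961 = 537
40–59: 1093 × 0.974 = 1065
60–79: 960 × 0.939 = 901
80+: 1423 × 0.971 + 2448 × 0.633 = 1382 + 1550 = 2932
Net migration: 0–19 + 40 → 529; 20–39 + 122 → 659; 40–59 + 122 → 1187; 60–79 + 80 → 981; 80+ + 60 → 2992
Population now: 0–19=529, 20–39=659, 40–59=1187, 60–79=981, 80+=2992
Scenario B total after 2 periods: 6348
Difference B − A = 6348 − 6291 = 57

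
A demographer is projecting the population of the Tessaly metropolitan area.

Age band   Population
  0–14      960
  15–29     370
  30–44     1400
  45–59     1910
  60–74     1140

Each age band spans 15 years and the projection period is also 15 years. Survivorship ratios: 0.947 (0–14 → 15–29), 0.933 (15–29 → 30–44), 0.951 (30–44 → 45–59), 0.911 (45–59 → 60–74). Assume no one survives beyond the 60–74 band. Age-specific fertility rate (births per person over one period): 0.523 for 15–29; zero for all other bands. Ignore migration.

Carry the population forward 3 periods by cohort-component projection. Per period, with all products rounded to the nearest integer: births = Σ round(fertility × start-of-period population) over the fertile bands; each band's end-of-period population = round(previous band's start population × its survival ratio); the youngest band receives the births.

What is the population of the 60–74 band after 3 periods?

— Period 1 —
Births: 370 * 0.523 = 194
15–29: 960 * 0.947 = 909
30–44: 370 * 0.933 = 345
45–59: 1400 * 0.951 = 1331
60–74: 1910 * 0.911 = 1740
→ [194, 909, 345, 1331, 1740]
— Period 2 —
Births: 909 * 0.523 = 475
15–29: 194 * 0.947 = 184
30–44: 909 * 0.933 = 848
45–59: 345 * 0.951 = 328
60–74: 1331 * 0.911 = 1213
→ [475, 184, 848, 328, 1213]
— Period 3 —
Births: 184 * 0.523 = 96
15–29: 475 * 0.947 = 450
30–44: 184 * 0.933 = 172
45–59: 848 * 0.951 = 806
60–74: 328 * 0.911 = 299
→ [96, 450, 172, 806, 299]

299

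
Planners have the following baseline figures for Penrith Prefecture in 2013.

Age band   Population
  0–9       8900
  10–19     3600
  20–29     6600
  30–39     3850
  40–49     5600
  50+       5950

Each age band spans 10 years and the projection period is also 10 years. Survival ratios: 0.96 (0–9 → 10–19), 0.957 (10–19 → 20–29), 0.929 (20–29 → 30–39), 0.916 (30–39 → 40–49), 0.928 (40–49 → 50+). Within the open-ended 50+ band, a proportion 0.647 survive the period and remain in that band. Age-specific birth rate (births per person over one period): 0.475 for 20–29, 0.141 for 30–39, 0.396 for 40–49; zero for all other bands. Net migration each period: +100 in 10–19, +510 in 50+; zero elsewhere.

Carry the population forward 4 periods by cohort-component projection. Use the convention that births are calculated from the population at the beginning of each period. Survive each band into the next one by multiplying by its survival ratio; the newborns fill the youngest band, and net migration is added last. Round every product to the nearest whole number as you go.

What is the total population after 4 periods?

Period 1:
Births: 6600 × 0.475 = 3135 ; 3850 × 0.141 = 543 ; 5600 × 0.396 = 2218 ⇒ total 5896
10–19: 8900 × 0.96 = 8544
20–29: 3600 × 0.957 = 3445
30–39: 6600 × 0.929 = 6131
40–49: 3850 × 0.916 = 3527
50+: 5600 × 0.928 + 5950 × 0.647 = 5197 + 3850 = 9047
Net migration: 10–19 + 100 → 8644; 50+ + 510 → 9557
Population now: 0–9=5896, 10–19=8644, 20–29=3445, 30–39=6131, 40–49=3527, 50+=9557
Period 2:
Births: 3445 × 0.475 = 1636 ; 6131 × 0.141 = 864 ; 3527 × 0.396 = 1397 ⇒ total 3897
10–19: 5896 × 0.96 = 5660
20–29: 8644 × 0.957 = 8272
30–39: 3445 × 0.929 = 3200
40–49: 6131 × 0.916 = 5616
50+: 3527 × 0.928 + 9557 × 0.647 = 3273 + 6183 = 9456
Net migration: 10–19 + 100 → 5760; 50+ + 510 → 9966
Population now: 0–9=3897, 10–19=5760, 20–29=8272, 30–39=3200, 40–49=5616, 50+=9966
Period 3:
Births: 8272 × 0.475 = 3929 ; 3200 × 0.141 = 451 ; 5616 × 0.396 = 2224 ⇒ total 6604
10–19: 3897 × 0.96 = 3741
20–29: 5760 × 0.957 = 5512
30–39: 8272 × 0.929 = 7685
40–49: 3200 × 0.916 = 2931
50+: 5616 × 0.928 + 9966 × 0.647 = 5212 + 6448 = 11660
Net migration: 10–19 + 100 → 3841; 50+ + 510 → 12170
Population now: 0–9=6604, 10–19=3841, 20–29=5512, 30–39=7685, 40–49=2931, 50+=12170
Period 4:
Births: 5512 × 0.475 = 2618 ; 7685 × 0.141 = 1084 ; 2931 × 0.396 = 1161 ⇒ total 4863
10–19: 6604 × 0.96 = 6340
20–29: 3841 × 0.957 = 3676
30–39: 5512 × 0.929 = 5121
40–49: 7685 × 0.916 = 7039
50+: 2931 × 0.928 + 12170 × 0.647 = 2720 + 7874 = 10594
Net migration: 10–19 + 100 → 6440; 50+ + 510 → 11104
Population now: 0–9=4863, 10–19=6440, 20–29=3676, 30–39=5121, 40–49=7039, 50+=11104
Total after period 4: 4863 + 6440 + 3676 + 5121 + 7039 + 11104 = 38243

38243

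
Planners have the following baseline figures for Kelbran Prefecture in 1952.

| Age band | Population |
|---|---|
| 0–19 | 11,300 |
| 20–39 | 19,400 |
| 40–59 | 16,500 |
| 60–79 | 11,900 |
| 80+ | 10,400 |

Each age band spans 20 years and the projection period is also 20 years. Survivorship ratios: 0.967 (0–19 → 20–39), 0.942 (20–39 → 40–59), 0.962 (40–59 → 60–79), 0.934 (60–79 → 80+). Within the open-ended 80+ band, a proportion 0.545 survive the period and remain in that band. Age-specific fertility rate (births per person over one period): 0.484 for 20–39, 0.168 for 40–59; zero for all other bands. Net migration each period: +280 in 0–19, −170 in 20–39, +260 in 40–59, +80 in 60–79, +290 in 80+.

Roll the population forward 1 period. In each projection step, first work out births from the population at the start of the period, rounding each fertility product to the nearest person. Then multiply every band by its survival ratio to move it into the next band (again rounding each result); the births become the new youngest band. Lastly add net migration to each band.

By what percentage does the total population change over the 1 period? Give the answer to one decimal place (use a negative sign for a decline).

After projecting period 1:
Births: 19400 * 0.484 = 9390  |  16500 * 0.168 = 2772 → total 12162
20–39: 11300 * 0.967 = 10927
40–59: 19400 * 0.942 = 18275
60–79: 16500 * 0.962 = 15873
80+: 11900 * 0.934 + 10400 * 0.545 = 11115 + 5668 = 16783
Net migration: 0–19 + 280 → 12442; 20–39 − 170 → 10757; 40–59 + 260 → 18535; 60–79 + 80 → 15953; 80+ + 290 → 17073
End of period: [12442, 10757, 18535, 15953, 17073]
Total: 69500 → 74760; change = 5260; percentage change = 7.6%

7.6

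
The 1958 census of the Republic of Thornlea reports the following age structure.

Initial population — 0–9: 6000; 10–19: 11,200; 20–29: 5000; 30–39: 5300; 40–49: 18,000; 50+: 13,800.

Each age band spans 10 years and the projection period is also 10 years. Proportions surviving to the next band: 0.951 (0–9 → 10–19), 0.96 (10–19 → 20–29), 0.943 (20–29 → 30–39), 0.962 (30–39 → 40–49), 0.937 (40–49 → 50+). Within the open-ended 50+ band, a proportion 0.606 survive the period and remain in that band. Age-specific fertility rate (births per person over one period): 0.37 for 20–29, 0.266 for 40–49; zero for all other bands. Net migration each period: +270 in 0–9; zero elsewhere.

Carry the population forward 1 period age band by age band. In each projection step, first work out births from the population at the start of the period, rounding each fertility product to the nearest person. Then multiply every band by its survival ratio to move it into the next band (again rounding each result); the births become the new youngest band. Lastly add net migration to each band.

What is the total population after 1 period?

— Period 1 —
Births: 5000 × 0.37 = 1850, 18000 × 0.266 = 4788 → 6638
10–19: 6000 × 0.951 = 5706
20–29: 11200 × 0.96 = 10752
30–39: 5000 × 0.943 = 4715
40–49: 5300 × 0.962 = 5099
50+: 18000 × 0.937 + 13800 × 0.606 = 16866 + 8363 = 25229
Net migration: 0–9 + 270 → 6908
Population now: 0–9=6908, 10–19=5706, 20–29=10752, 30–39=4715, 40–49=5099, 50+=25229
Total after period 1: 6908 + 5706 + 10752 + 4715 + 5099 + 25229 = 58409

58409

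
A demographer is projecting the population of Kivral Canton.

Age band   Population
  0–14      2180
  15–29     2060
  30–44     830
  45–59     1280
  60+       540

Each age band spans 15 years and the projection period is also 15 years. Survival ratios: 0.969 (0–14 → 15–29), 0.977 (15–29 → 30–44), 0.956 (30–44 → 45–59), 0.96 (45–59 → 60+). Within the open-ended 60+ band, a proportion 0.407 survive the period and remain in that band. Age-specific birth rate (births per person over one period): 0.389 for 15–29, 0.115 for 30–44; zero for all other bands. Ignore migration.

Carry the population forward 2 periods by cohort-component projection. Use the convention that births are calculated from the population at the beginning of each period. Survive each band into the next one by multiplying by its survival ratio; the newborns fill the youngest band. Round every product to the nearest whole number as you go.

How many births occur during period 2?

Numbering the bands 1..5 from youngest to oldest:
After projecting period 1:
Births: 2060 * 0.389 = 801, 830 * 0.115 = 95 → total 896
Band 2: 2180 * 0.969 = 2112
Band 3: 2060 * 0.977 = 2013
Band 4: 830 * 0.956 = 793
Band 5: 1280 * 0.96 + 540 * 0.407 = 1229 + 220 = 1449
Population now: 0–14=896, 15–29=2112, 30–44=2013, 45–59=793, 60+=1449
After projecting period 2:
Births: 2112 * 0.389 = 822, 2013 * 0.115 = 231 → total 1053
Band 2: 896 * 0.969 = 868
Band 3: 2112 * 0.977 = 2063
Band 4: 2013 * 0.956 = 1924
Band 5: 793 * 0.96 + 1449 * 0.407 = 761 + 590 = 1351
Population now: 0–14=1053, 15–29=868, 30–44=2063, 45–59=1924, 60+=1351

1053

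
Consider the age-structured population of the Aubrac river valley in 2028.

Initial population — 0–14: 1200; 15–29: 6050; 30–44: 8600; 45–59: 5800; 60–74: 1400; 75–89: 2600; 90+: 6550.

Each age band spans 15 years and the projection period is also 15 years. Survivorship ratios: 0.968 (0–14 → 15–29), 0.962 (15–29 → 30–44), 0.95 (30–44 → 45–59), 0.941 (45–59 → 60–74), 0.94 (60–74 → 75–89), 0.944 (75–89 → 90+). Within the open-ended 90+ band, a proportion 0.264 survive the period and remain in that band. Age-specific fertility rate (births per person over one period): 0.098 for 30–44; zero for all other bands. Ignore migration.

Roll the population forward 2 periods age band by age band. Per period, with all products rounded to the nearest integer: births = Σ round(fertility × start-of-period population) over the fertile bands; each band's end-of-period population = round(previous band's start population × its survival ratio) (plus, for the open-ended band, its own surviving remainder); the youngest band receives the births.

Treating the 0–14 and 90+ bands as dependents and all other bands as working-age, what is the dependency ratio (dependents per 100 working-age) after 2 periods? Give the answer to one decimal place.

14.4

— Period 1 —
Births: 8600 * 0.098 = 843
15–29: 1200 * 0.968 = 1162
30–44: 6050 * 0.962 = 5820
45–59: 8600 * 0.95 = 8170
60–74: 5800 * 0.941 = 5458
75–89: 1400 * 0.94 = 1316
90+: 2600 * 0.944 + 6550 * 0.264 = 2454 + 1729 = 4183
End of period: [843, 1162, 5820, 8170, 5458, 1316, 4183]
— Period 2 —
Births: 5820 * 0.098 = 570
15–29: 843 * 0.968 = 816
30–44: 1162 * 0.962 = 1118
45–59: 5820 * 0.95 = 5529
60–74: 8170 * 0.941 = 7688
75–89: 5458 * 0.94 = 5131
90+: 1316 * 0.944 + 4183 * 0.264 = 1242 + 1104 = 2346
End of period: [570, 816, 1118, 5529, 7688, 5131, 2346]
Dependents (band 0–14 + band 90+) = 570 + 2346 = 2916; working-age = 20282; ratio = 2916/20282 × 100 = 14.4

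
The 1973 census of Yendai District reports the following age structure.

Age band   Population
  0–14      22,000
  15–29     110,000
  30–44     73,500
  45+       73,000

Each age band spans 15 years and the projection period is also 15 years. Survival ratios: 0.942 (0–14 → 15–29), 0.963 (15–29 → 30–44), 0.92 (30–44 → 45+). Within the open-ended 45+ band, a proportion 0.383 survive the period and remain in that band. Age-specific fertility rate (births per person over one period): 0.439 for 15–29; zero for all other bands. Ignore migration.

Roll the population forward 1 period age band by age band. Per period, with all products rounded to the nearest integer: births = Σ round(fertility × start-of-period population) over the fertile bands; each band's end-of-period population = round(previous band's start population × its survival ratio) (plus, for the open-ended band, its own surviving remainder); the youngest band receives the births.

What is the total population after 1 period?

270523

Period 1.
Births: 110000 × 0.439 = 48290
15–29: 22000 × 0.942 = 20724
30–44: 110000 × 0.963 = 105930
45+: 73500 × 0.92 + 73000 × 0.383 = 67620 + 27959 = 95579
→ [48290, 20724, 105930, 95579]
Total after period 1: 48290 + 20724 + 105930 + 95579 = 270523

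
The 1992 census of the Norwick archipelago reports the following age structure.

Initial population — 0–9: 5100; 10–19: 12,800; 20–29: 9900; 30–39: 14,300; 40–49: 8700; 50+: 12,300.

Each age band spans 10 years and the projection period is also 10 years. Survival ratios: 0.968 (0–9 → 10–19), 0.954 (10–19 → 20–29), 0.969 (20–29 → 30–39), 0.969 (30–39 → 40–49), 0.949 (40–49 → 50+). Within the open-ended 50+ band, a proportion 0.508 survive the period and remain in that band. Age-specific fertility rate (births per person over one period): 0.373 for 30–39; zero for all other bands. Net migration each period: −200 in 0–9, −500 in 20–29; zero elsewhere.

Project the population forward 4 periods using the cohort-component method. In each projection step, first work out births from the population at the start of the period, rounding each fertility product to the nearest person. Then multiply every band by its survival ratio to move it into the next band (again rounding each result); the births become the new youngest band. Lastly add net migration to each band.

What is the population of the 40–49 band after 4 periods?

Period 1.
Births: 14300 × 0.373 = 5334
10–19: 5100 × 0.968 = 4937
20–29: 12800 × 0.954 = 12211
30–39: 9900 × 0.969 = 9593
40–49: 14300 × 0.969 = 13857
50+: 8700 × 0.949 + 12300 × 0.508 = 8256 + 6248 = 14504
Net migration: 0–9 − 200 → 5134; 20–29 − 500 → 11711
→ [5134, 4937, 11711, 9593, 13857, 14504]
Period 2.
Births: 9593 × 0.373 = 3578
10–19: 5134 × 0.968 = 4970
20–29: 4937 × 0.954 = 4710
30–39: 11711 × 0.969 = 11348
40–49: 9593 × 0.969 = 9296
50+: 13857 × 0.949 + 14504 × 0.508 = 13150 + 7368 = 20518
Net migration: 0–9 − 200 → 3378; 20–29 − 500 → 4210
→ [3378, 4970, 4210, 11348, 9296, 20518]
Period 3.
Births: 11348 × 0.373 = 4233
10–19: 3378 × 0.968 = 3270
20–29: 4970 × 0.954 = 4741
30–39: 4210 × 0.969 = 4079
40–49: 11348 × 0.969 = 10996
50+: 9296 × 0.949 + 20518 × 0.508 = 8822 + 10423 = 19245
Net migration: 0–9 − 200 → 4033; 20–29 − 500 → 4241
→ [4033, 3270, 4241, 4079, 10996, 19245]
Period 4.
Births: 4079 × 0.373 = 1521
10–19: 4033 × 0.968 = 3904
20–29: 3270 × 0.954 = 3120
30–39: 4241 × 0.969 = 4110
40–49: 4079 × 0.969 = 3953
50+: 10996 × 0.949 + 19245 × 0.508 = 10435 + 9776 = 20211
Net migration: 0–9 − 200 → 1321; 20–29 − 500 → 2620
→ [1321, 3904, 2620, 4110, 3953, 20211]

3953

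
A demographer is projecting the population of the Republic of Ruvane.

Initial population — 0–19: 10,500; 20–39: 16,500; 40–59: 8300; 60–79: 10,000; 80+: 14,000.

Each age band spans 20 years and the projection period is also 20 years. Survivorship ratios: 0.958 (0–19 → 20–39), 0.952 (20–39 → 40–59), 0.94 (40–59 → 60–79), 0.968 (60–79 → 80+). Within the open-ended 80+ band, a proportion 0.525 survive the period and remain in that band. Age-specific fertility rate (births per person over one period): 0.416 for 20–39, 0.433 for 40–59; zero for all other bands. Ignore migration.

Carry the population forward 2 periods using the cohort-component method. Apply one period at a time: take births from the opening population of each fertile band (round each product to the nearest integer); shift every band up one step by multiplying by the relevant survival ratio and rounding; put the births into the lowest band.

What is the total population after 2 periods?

61841

Period 1.
Births: 16500 * 0.416 = 6864 ; 8300 * 0.433 = 3594 → total 10458
20–39: 10500 * 0.958 = 10059
40–59: 16500 * 0.952 = 15708
60–79: 8300 * 0.94 = 7802
80+: 10000 * 0.968 + 14000 * 0.525 = 9680 + 7350 = 17030
→ [10458, 10059, 15708, 7802, 17030]
Period 2.
Births: 10059 * 0.416 = 4185 ; 15708 * 0.433 = 6802 → total 10987
20–39: 10458 * 0.958 = 10019
40–59: 10059 * 0.952 = 9576
60–79: 15708 * 0.94 = 14766
80+: 7802 * 0.968 + 17030 * 0.525 = 7552 + 8941 = 16493
→ [10987, 10019, 9576, 14766, 16493]
Total after period 2: 10987 + 10019 + 9576 + 14766 + 16493 = 61841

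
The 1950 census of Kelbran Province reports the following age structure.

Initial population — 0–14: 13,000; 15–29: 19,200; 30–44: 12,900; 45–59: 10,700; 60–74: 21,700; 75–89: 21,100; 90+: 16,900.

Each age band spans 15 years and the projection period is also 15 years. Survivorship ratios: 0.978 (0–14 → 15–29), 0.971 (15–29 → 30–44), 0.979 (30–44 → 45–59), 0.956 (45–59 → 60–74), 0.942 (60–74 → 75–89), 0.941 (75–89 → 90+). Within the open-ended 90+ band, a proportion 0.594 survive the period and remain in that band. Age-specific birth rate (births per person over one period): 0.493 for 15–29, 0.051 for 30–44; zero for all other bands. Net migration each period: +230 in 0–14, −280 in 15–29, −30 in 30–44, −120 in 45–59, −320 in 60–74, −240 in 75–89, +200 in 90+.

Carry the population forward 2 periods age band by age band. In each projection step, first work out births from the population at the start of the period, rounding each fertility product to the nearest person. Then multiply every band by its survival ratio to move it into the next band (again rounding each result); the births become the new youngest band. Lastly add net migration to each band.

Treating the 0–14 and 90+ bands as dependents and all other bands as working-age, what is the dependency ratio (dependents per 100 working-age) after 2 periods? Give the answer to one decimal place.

[period 1]
Births: 19200 * 0.493 = 9466  |  12900 * 0.051 = 658 → total 10124
15–29: 13000 * 0.978 = 12714
30–44: 19200 * 0.971 = 18643
45–59: 12900 * 0.979 = 12629
60–74: 10700 * 0.956 = 10229
75–89: 21700 * 0.942 = 20441
90+: 21100 * 0.941 + 16900 * 0.594 = 19855 + 10039 = 29894
Net migration: 0–14 + 230 → 10354; 15–29 − 280 → 12434; 30–44 − 30 → 18613; 45–59 − 120 → 12509; 60–74 − 320 → 9909; 75–89 − 240 → 20201; 90+ + 200 → 30094
Population now: 0–14=10354, 15–29=12434, 30–44=18613, 45–59=12509, 60–74=9909, 75–89=20201, 90+=30094
[period 2]
Births: 12434 * 0.493 = 6130  |  18613 * 0.051 = 949 → total 7079
15–29: 10354 * 0.978 = 10126
30–44: 12434 * 0.971 = 12073
45–59: 18613 * 0.979 = 18222
60–74: 12509 * 0.956 = 11959
75–89: 9909 * 0.942 = 9334
90+: 20201 * 0.941 + 30094 * 0.594 = 19009 + 17876 = 36885
Net migration: 0–14 + 230 → 7309; 15–29 − 280 → 9846; 30–44 − 30 → 12043; 45–59 − 120 → 18102; 60–74 − 320 → 11639; 75–89 − 240 → 9094; 90+ + 200 → 37085
Population now: 0–14=7309, 15–29=9846, 30–44=12043, 45–59=18102, 60–74=11639, 75–89=9094, 90+=37085
Dependents (band 0–14 + band 90+) = 7309 + 37085 = 44394; working-age = 60724; ratio = 44394/60724 × 100 = 73.1

73.1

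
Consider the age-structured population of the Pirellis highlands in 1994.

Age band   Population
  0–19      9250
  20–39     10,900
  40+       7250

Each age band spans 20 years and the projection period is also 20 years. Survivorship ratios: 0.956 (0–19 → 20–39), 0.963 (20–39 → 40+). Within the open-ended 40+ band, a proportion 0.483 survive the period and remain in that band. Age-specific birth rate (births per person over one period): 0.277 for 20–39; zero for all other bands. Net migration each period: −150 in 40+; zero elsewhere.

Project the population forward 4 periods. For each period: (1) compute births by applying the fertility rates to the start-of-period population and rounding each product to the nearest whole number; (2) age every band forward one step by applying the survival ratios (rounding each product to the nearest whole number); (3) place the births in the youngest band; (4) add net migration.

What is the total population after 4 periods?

8300

Let band 1 be 0–19 through band 3 = 40+.
— Period 1 —
Births: 10900 * 0.277 = 3019
Band 2: 9250 * 0.956 = 8843
Band 3: 10900 * 0.963 + 7250 * 0.483 = 10497 + 3502 = 13999
Net migration: Band 3 − 150 → 13849
Giving 3019 / 8843 / 13849.
— Period 2 —
Births: 8843 * 0.277 = 2450
Band 2: 3019 * 0.956 = 2886
Band 3: 8843 * 0.963 + 13849 * 0.483 = 8516 + 6689 = 15205
Net migration: Band 3 − 150 → 15055
Giving 2450 / 2886 / 15055.
— Period 3 —
Births: 2886 * 0.277 = 799
Band 2: 2450 * 0.956 = 2342
Band 3: 2886 * 0.963 + 15055 * 0.483 = 2779 + 7272 = 10051
Net migration: Band 3 − 150 → 9901
Giving 799 / 2342 / 9901.
— Period 4 —
Births: 2342 * 0.277 = 649
Band 2: 799 * 0.956 = 764
Band 3: 2342 * 0.963 + 9901 * 0.483 = 2255 + 4782 = 7037
Net migration: Band 3 − 150 → 6887
Giving 649 / 764 / 6887.
Total after period 4: 649 + 764 + 6887 = 8300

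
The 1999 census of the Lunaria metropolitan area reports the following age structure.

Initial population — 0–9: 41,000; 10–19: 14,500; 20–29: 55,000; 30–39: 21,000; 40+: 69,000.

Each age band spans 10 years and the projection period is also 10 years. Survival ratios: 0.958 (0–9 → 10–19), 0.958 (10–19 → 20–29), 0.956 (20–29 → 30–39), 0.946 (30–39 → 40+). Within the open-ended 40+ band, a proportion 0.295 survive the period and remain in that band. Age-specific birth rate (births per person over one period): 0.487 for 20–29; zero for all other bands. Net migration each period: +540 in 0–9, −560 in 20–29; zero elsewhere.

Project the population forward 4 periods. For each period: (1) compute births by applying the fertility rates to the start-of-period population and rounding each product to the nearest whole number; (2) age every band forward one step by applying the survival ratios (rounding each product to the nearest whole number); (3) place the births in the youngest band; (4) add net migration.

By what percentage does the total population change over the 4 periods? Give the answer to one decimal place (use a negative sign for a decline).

Let group 1 be 0–9 through group 5 = 40+.
Period 1:
Births: 55000 × 0.487 = 26785
Group 2: 41000 × 0.958 = 39278
Group 3: 14500 × 0.958 = 13891
Group 4: 55000 × 0.956 = 52580
Group 5: 21000 × 0.946 + 69000 × 0.295 = 19866 + 20355 = 40221
Net migration: Group 1 + 540 → 27325; Group 3 − 560 → 13331
Giving 27325 / 39278 / 13331 / 52580 / 40221.
Period 2:
Births: 13331 × 0.487 = 6492
Group 2: 27325 × 0.958 = 26177
Group 3: 39278 × 0.958 = 37628
Group 4: 13331 × 0.956 = 12744
Group 5: 52580 × 0.946 + 40221 × 0.295 = 49741 + 11865 = 61606
Net migration: Group 1 + 540 → 7032; Group 3 − 560 → 37068
Giving 7032 / 26177 / 37068 / 12744 / 61606.
Period 3:
Births: 37068 × 0.487 = 18052
Group 2: 7032 × 0.958 = 6737
Group 3: 26177 × 0.958 = 25078
Group 4: 37068 × 0.956 = 35437
Group 5: 12744 × 0.946 + 61606 × 0.295 = 12056 + 18174 = 30230
Net migration: Group 1 + 540 → 18592; Group 3 − 560 → 24518
Giving 18592 / 6737 / 24518 / 35437 / 30230.
Period 4:
Births: 24518 × 0.487 = 11940
Group 2: 18592 × 0.958 = 17811
Group 3: 6737 × 0.958 = 6454
Group 4: 24518 × 0.956 = 23439
Group 5: 35437 × 0.946 + 30230 × 0.295 = 33523 + 8918 = 42441
Net migration: Group 1 + 540 → 12480; Group 3 − 560 → 5894
Giving 12480 / 17811 / 5894 / 23439 / 42441.
Total: 200500 → 102065; change = -98435; percentage change = -49.1%

-49.1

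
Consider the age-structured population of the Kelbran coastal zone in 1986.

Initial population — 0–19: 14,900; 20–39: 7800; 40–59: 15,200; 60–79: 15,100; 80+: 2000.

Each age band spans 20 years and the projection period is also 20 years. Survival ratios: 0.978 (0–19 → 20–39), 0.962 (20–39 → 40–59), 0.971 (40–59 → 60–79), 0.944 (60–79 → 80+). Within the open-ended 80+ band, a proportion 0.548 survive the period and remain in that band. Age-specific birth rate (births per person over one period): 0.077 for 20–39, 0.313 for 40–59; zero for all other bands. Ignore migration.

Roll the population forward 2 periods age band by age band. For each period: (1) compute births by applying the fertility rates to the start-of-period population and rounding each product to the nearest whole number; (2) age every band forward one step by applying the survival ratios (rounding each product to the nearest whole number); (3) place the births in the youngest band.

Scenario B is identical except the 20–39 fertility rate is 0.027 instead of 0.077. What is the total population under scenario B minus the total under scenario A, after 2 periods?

-1110

— Period 1 —
Births: 7800 × 0.077 = 601 ; 15200 × 0.313 = 4758 → 5359
20–39: 14900 × 0.978 = 14572
40–59: 7800 × 0.962 = 7504
60–79: 15200 × 0.971 = 14759
80+: 15100 × 0.944 + 2000 × 0.548 = 14254 + 1096 = 15350
Giving 5359 / 14572 / 7504 / 14759 / 15350.
— Period 2 —
Births: 14572 × 0.077 = 1122 ; 7504 × 0.313 = 2349 → 3471
20–39: 5359 × 0.978 = 5241
40–59: 14572 × 0.962 = 14018
60–79: 7504 × 0.971 = 7286
80+: 14759 × 0.944 + 15350 × 0.548 = 13932 + 8412 = 22344
Giving 3471 / 5241 / 14018 / 7286 / 22344.
Scenario A total after 2 periods: 52360
Scenario B projection —
— Period 1 —
Births: 7800 × 0.027 = 211 ; 15200 × 0.313 = 4758 → 4969
20–39: 14900 × 0.978 = 14572
40–59: 7800 × 0.962 = 7504
60–79: 15200 × 0.971 = 14759
80+: 15100 × 0.944 + 2000 × 0.548 = 14254 + 1096 = 15350
Giving 4969 / 14572 / 7504 / 14759 / 15350.
— Period 2 —
Births: 14572 × 0.027 = 393 ; 7504 × 0.313 = 2349 → 2742
20–39: 4969 × 0.978 = 4860
40–59: 14572 × 0.962 = 14018
60–79: 7504 × 0.971 = 7286
80+: 14759 × 0.944 + 15350 × 0.548 = 13932 + 8412 = 22344
Giving 2742 / 4860 / 14018 / 7286 / 22344.
Scenario B total after 2 periods: 51250
Difference B − A = 51250 − 52360 = -1110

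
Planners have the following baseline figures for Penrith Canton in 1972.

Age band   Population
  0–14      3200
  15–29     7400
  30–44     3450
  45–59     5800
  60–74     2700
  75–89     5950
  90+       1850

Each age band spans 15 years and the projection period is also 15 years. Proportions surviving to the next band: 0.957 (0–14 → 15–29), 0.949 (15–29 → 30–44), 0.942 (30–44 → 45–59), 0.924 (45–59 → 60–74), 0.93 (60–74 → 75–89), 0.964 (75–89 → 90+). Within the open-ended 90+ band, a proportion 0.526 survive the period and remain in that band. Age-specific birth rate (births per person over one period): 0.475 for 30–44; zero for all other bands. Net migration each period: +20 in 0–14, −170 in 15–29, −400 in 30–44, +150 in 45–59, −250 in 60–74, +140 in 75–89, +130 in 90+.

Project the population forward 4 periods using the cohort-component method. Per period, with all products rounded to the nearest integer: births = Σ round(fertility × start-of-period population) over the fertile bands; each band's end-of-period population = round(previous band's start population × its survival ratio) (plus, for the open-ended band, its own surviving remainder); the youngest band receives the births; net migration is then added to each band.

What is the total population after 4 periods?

19211

Period 1:
Births: 3450 * 0.475 = 1639
15–29: 3200 * 0.957 = 3062
30–44: 7400 * 0.949 = 7023
45–59: 3450 * 0.942 = 3250
60–74: 5800 * 0.924 = 5359
75–89: 2700 * 0.93 = 2511
90+: 5950 * 0.964 + 1850 * 0.526 = 5736 + 973 = 6709
Net migration: 0–14 + 20 → 1659; 15–29 − 170 → 2892; 30–44 − 400 → 6623; 45–59 + 150 → 3400; 60–74 − 250 → 5109; 75–89 + 140 → 2651; 90+ + 130 → 6839
→ [1659, 2892, 6623, 3400, 5109, 2651, 6839]
Period 2:
Births: 6623 * 0.475 = 3146
15–29: 1659 * 0.957 = 1588
30–44: 2892 * 0.949 = 2745
45–59: 6623 * 0.942 = 6239
60–74: 3400 * 0.924 = 3142
75–89: 5109 * 0.93 = 4751
90+: 2651 * 0.964 + 6839 * 0.526 = 2556 + 3597 = 6153
Net migration: 0–14 + 20 → 3166; 15–29 − 170 → 1418; 30–44 − 400 → 2345; 45–59 + 150 → 6389; 60–74 − 250 → 2892; 75–89 + 140 → 4891; 90+ + 130 → 6283
→ [3166, 1418, 2345, 6389, 2892, 4891, 6283]
Period 3:
Births: 2345 * 0.475 = 1114
15–29: 3166 * 0.957 = 3030
30–44: 1418 * 0.949 = 1346
45–59: 2345 * 0.942 = 2209
60–74: 6389 * 0.924 = 5903
75–89: 2892 * 0.93 = 2690
90+: 4891 * 0.964 + 6283 * 0.526 = 4715 + 3305 = 8020
Net migration: 0–14 + 20 → 1134; 15–29 − 170 → 2860; 30–44 − 400 → 946; 45–59 + 150 → 2359; 60–74 − 250 → 5653; 75–89 + 140 → 2830; 90+ + 130 → 8150
→ [1134, 2860, 946, 2359, 5653, 2830, 8150]
Period 4:
Births: 946 * 0.475 = 449
15–29: 1134 * 0.957 = 1085
30–44: 2860 * 0.949 = 2714
45–59: 946 * 0.942 = 891
60–74: 2359 * 0.924 = 2180
75–89: 5653 * 0.93 = 5257
90+: 2830 * 0.964 + 8150 * 0.526 = 2728 + 4287 = 7015
Net migration: 0–14 + 20 → 469; 15–29 − 170 → 915; 30–44 − 400 → 2314; 45–59 + 150 → 1041; 60–74 − 250 → 1930; 75–89 + 140 → 5397; 90+ + 130 → 7145
→ [469, 915, 2314, 1041, 1930, 5397, 7145]
Total after period 4: 469 + 915 + 2314 + 1041 + 1930 + 5397 + 7145 = 19211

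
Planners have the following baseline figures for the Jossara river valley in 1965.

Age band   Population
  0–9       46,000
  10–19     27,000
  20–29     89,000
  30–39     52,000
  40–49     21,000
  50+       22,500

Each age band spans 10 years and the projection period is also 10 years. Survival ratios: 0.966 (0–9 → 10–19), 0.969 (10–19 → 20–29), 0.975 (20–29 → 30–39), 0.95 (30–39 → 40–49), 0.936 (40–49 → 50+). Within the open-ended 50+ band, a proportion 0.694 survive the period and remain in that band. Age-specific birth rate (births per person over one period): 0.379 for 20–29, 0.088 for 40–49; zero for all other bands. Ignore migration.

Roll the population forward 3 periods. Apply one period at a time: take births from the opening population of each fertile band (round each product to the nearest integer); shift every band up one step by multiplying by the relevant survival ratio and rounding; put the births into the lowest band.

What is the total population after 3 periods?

Period 1:
Births: 89000 × 0.379 = 33731 ; 21000 × 0.088 = 1848 ⇒ total 35579
10–19: 46000 × 0.966 = 44436
20–29: 27000 × 0.969 = 26163
30–39: 89000 × 0.975 = 86775
40–49: 52000 × 0.95 = 49400
50+: 21000 × 0.936 + 22500 × 0.694 = 19656 + 15615 = 35271
→ [35579, 44436, 26163, 86775, 49400, 35271]
Period 2:
Births: 26163 × 0.379 = 9916 ; 49400 × 0.088 = 4347 ⇒ total 14263
10–19: 35579 × 0.966 = 34369
20–29: 44436 × 0.969 = 43058
30–39: 26163 × 0.975 = 25509
40–49: 86775 × 0.95 = 82436
50+: 49400 × 0.936 + 35271 × 0.694 = 46238 + 24478 = 70716
→ [14263, 34369, 43058, 25509, 82436, 70716]
Period 3:
Births: 43058 × 0.379 = 16319 ; 82436 × 0.088 = 7254 ⇒ total 23573
10–19: 14263 × 0.966 = 13778
20–29: 34369 × 0.969 = 33304
30–39: 43058 × 0.975 = 41982
40–49: 25509 × 0.95 = 24234
50+: 82436 × 0.936 + 70716 × 0.694 = 77160 + 49077 = 126237
→ [23573, 13778, 33304, 41982, 24234, 126237]
Total after period 3: 23573 + 13778 + 33304 + 41982 + 24234 + 126237 = 263108

263108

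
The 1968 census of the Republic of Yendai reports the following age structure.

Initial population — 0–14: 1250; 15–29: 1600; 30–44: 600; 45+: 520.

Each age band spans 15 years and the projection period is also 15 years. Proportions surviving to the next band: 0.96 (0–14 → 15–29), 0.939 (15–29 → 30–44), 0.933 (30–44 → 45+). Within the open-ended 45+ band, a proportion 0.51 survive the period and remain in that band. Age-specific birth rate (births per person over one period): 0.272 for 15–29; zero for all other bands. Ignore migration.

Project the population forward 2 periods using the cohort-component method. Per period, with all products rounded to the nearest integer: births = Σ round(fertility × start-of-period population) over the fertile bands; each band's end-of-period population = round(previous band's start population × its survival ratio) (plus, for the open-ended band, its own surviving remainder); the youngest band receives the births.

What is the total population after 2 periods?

Numbering the groups 1..4 from youngest to oldest:
Period 1:
Births: 1600 × 0.272 = 435
Group 2: 1250 × 0.96 = 1200
Group 3: 1600 × 0.939 = 1502
Group 4: 600 × 0.933 + 520 × 0.51 = 560 + 265 = 825
Population now: 0–14=435, 15–29=1200, 30–44=1502, 45+=825
Period 2:
Births: 1200 × 0.272 = 326
Group 2: 435 × 0.96 = 418
Group 3: 1200 × 0.939 = 1127
Group 4: 1502 × 0.933 + 825 × 0.51 = 1401 + 421 = 1822
Population now: 0–14=326, 15–29=418, 30–44=1127, 45+=1822
Total after period 2: 326 + 418 + 1127 + 1822 = 3693

3693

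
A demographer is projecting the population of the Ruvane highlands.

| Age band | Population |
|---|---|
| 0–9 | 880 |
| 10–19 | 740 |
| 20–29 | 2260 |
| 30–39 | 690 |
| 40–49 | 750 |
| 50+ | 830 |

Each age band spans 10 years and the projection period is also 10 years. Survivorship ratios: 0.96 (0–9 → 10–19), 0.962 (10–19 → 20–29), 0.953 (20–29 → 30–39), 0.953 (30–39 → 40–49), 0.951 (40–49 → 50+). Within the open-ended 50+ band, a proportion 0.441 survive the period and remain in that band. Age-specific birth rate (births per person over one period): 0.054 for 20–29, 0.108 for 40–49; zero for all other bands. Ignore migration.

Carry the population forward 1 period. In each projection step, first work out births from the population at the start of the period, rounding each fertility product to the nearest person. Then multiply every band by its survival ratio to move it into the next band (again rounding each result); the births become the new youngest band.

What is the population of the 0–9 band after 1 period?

203

After projecting period 1:
Births: 2260 × 0.054 = 122  |  750 × 0.108 = 81 → total 203
10–19: 880 × 0.96 = 845
20–29: 740 × 0.962 = 712
30–39: 2260 × 0.953 = 2154
40–49: 690 × 0.953 = 658
50+: 750 × 0.951 + 830 × 0.441 = 713 + 366 = 1079
→ [203, 845, 712, 2154, 658, 1079]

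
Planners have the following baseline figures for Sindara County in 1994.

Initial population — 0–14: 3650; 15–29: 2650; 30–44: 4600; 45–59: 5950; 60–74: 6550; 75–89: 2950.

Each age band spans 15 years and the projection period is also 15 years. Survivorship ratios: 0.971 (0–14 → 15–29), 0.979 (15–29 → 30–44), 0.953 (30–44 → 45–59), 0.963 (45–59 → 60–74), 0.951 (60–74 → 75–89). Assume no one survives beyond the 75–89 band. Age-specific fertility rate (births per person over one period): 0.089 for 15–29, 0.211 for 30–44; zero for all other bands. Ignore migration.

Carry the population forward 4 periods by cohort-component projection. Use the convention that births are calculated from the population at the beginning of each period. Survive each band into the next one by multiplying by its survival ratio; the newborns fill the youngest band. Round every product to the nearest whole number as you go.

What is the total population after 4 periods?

8489

[period 1]
Births: 2650 * 0.089 = 236  |  4600 * 0.211 = 971 → total 1207
15–29: 3650 * 0.971 = 3544
30–44: 2650 * 0.979 = 2594
45–59: 4600 * 0.953 = 4384
60–74: 5950 * 0.963 = 5730
75–89: 6550 * 0.951 = 6229
Population now: 0–14=1207, 15–29=3544, 30–44=2594, 45–59=4384, 60–74=5730, 75–89=6229
[period 2]
Births: 3544 * 0.089 = 315  |  2594 * 0.211 = 547 → total 862
15–29: 1207 * 0.971 = 1172
30–44: 3544 * 0.979 = 3470
45–59: 2594 * 0.953 = 2472
60–74: 4384 * 0.963 = 4222
75–89: 5730 * 0.951 = 5449
Population now: 0–14=862, 15–29=1172, 30–44=3470, 45–59=2472, 60–74=4222, 75–89=5449
[period 3]
Births: 1172 * 0.089 = 104  |  3470 * 0.211 = 732 → total 836
15–29: 862 * 0.971 = 837
30–44: 1172 * 0.979 = 1147
45–59: 3470 * 0.953 = 3307
60–74: 2472 * 0.963 = 2381
75–89: 4222 * 0.951 = 4015
Population now: 0–14=836, 15–29=837, 30–44=1147, 45–59=3307, 60–74=2381, 75–89=4015
[period 4]
Births: 837 * 0.089 = 74  |  1147 * 0.211 = 242 → total 316
15–29: 836 * 0.971 = 812
30–44: 837 * 0.979 = 819
45–59: 1147 * 0.953 = 1093
60–74: 3307 * 0.963 = 3185
75–89: 2381 * 0.951 = 2264
Population now: 0–14=316, 15–29=812, 30–44=819, 45–59=1093, 60–74=3185, 75–89=2264
Total after period 4: 316 + 812 + 819 + 1093 + 3185 + 2264 = 8489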